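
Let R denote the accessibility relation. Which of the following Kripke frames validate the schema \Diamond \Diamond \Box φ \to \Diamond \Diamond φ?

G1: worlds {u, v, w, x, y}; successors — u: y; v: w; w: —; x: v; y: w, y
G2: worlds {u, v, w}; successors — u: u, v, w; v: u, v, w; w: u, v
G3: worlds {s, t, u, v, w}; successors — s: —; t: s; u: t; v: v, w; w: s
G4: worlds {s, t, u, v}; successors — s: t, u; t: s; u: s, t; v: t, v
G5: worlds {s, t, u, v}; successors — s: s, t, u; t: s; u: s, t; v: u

G2, G5

This is the axiom for a generalized confluence (Geach) condition; its first-order frame correspondent is \forall x \forall y (x R^2 y \to \exists w (yRw \wedge x R^2 w)).
G1: fails — uR²w but no t with wRt and uR²t.
G2: ✓.
G3: fails — uR²s but no w* with sRw* and uR²w*.
G4: fails — tR²t but no w with tRw and tR²w.
G5: ✓.
Valid on: G2, G5.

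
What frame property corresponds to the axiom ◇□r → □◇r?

convergence

This is the .2 axiom.
It corresponds to convergence: ∀x ∀y ∀z (Rxy ∧ Rxz → ∃w (Ryw ∧ Rzw)).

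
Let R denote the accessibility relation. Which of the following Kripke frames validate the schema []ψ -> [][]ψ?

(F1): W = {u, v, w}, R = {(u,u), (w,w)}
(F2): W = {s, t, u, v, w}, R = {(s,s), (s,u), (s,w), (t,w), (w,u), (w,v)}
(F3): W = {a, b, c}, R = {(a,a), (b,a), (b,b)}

(F1), (F3)

This is the axiom for transitivity; its first-order frame correspondent is forall x forall y forall z (Rxy & Ryz -> Rxz).
(F1): condition met.
(F2): fails — Rtw and Rwu but not Rtu.
(F3): condition met.
Valid on: (F1), (F3).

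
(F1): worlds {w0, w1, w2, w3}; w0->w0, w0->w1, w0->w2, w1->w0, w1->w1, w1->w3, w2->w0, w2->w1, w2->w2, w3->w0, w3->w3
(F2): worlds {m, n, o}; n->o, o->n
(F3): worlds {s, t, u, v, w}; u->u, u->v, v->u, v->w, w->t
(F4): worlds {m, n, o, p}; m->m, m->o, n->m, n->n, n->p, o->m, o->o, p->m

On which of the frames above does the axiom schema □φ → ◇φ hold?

Frame correspondent (Sahlqvist): ∀x ∃y Rxy — i.e. seriality.
(F1): ✓.
(F2): fails — world m has no successor.
(F3): fails — world s has no successor.
(F4): ✓.

(F1), (F4)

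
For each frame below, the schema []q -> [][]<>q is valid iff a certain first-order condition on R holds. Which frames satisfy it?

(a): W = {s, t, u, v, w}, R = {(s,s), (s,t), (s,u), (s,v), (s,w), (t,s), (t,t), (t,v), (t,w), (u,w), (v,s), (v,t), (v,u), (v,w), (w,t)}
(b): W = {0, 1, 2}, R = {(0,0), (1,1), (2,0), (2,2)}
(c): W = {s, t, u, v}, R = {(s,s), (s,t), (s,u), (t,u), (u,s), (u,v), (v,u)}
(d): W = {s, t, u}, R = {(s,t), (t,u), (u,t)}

The schema corresponds to a generalized confluence (Geach) condition: forall x forall z (x R^2 z -> exists w (xRw & zRw)).
(a): condition met.
(b): condition met.
(c): fails — uR²t but no w with uRw and tRw.
(d): condition met.
Valid on: (a), (b), (d).

(a), (b), (d)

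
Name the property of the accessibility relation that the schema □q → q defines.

reflexivity: ∀x Rxx

Suppose □q→q is valid. At any x set V(q)={w : Rxw}. Then □q holds at x, so q holds at x, i.e. Rxx.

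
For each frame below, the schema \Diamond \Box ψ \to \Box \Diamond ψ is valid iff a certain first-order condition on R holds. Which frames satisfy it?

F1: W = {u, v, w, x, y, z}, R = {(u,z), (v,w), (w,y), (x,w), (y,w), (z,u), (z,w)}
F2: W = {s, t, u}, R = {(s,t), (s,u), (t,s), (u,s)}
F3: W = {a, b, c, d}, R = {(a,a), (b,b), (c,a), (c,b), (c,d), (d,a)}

F2

Frame correspondent (Sahlqvist): \forall x \forall y \forall z (Rxy \wedge Rxz \to \exists w (Ryw \wedge Rzw)) — i.e. convergence.
F1: fails — Rzw and Rzu but w and u have no common successor.
F2: holds.
F3: fails — Rcd and Rcb but d and b have no common successor.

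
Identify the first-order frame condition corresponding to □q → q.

reflexivity: ∀x Rxx

This is the T axiom.
Its frame correspondent is reflexivity — ∀x Rxx.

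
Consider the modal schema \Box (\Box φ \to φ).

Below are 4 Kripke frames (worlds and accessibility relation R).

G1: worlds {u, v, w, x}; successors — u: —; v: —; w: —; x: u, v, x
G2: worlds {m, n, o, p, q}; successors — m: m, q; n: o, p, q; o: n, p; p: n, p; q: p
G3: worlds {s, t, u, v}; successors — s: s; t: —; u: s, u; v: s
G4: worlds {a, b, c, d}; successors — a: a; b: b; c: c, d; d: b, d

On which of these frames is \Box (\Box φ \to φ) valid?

Frame correspondent (Sahlqvist): \forall x \forall y (Rxy \to Ryy) — i.e. shift-reflexivity.
G1: fails — Rxu but not Ruu.
G2: fails — Ron but not Rnn.
G3: holds.
G4: holds.
Valid on: G3, G4.

G3, G4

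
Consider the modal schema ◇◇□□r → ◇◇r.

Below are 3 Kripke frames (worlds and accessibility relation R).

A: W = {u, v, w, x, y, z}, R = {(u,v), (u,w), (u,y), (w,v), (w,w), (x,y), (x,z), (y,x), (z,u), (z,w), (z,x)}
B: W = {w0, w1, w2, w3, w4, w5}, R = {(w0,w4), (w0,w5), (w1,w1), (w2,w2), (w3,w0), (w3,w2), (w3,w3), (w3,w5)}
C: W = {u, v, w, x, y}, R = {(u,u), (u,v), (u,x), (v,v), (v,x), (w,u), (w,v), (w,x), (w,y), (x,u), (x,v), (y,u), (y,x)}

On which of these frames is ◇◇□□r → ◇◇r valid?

The schema corresponds to a generalized confluence (Geach) condition: ∀x ∀y (xR²y → ∃w (yR²w ∧ xR²w)).
A: fails — uR²v but no t with vR²t and uR²t.
B: fails — w3R²w0 but no w with w0R²w and w3R²w.
C: satisfies the condition.

C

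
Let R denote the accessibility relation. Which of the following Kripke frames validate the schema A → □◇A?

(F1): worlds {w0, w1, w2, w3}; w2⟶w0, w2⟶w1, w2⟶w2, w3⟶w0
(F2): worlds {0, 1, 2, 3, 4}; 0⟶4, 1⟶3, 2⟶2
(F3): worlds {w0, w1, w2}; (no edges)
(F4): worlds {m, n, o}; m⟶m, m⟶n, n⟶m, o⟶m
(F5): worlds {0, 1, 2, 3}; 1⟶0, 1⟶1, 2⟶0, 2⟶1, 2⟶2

(F3)

This is the axiom for symmetry; its first-order frame correspondent is ∀x ∀y (Rxy → Ryx).
(F1): fails — Rw3w0 but not Rw0w3.
(F2): fails — R04 but not R40.
(F3): ✓.
(F4): fails — Rom but not Rmo.
(F5): fails — R10 but not R01.
Valid on: (F3).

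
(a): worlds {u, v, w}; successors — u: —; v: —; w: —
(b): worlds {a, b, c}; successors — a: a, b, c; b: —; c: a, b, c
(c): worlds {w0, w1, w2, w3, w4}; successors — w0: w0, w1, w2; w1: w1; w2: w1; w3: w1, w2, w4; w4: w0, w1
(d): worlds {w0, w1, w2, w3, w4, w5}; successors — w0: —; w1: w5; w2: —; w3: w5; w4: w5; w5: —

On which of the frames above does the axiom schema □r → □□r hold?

The schema corresponds to transitivity: ∀x ∀y ∀z (Rxy ∧ Ryz → Rxz).
(a): condition met.
(b): condition met.
(c): fails — Rw4w0 and Rw0w2 but not Rw4w2.
(d): condition met.
Valid on: (a), (b), (d).

(a), (b), (d)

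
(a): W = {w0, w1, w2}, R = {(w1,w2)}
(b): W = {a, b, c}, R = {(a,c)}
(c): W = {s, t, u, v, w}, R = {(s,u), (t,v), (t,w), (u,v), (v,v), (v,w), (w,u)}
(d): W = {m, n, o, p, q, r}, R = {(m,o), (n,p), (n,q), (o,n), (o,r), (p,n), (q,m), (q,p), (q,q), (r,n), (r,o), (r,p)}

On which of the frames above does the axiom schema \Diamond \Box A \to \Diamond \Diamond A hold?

(c), (d)

This is the axiom for a generalized confluence (Geach) condition; its first-order frame correspondent is \forall x \forall y (xRy \to \exists w (yRw \wedge x R^2 w)).
(a): fails — w1Rw2 but no w with w2Rw and w1R²w.
(b): fails — aRc but no w with cRw and aR²w.
(c): holds.
(d): holds.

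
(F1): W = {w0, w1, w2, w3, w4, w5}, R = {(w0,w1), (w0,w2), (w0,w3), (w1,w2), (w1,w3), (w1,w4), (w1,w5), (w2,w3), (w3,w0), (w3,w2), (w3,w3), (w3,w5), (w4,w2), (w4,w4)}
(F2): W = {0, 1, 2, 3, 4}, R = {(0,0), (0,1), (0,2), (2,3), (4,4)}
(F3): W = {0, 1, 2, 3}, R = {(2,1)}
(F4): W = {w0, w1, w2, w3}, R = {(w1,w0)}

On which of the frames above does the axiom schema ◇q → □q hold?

(F3), (F4)

Frame correspondent (Sahlqvist): ∀x ∀y ∀z (Rxy ∧ Rxz → y = z) — i.e. partial functionality.
(F1): fails — w0 sees both w1 and w2.
(F2): fails — 0 sees both 0 and 1.
(F3): holds.
(F4): holds.
Valid on: (F3), (F4).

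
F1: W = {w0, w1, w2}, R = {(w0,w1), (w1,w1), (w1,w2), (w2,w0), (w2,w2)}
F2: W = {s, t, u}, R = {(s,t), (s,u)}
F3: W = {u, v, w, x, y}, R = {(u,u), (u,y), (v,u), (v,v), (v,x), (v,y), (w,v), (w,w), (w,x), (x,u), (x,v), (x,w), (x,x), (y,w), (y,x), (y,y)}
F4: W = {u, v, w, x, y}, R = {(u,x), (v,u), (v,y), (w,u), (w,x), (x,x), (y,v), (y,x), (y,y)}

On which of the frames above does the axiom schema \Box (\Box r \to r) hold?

The schema corresponds to shift-reflexivity: \forall x \forall y (Rxy \to Ryy).
F1: fails — Rw2w0 but not Rw0w0.
F2: fails — Rsu but not Ruu.
F3: holds.
F4: fails — Rwu but not Ruu.

F3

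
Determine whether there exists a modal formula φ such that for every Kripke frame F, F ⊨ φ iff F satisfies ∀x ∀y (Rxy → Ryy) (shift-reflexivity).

Yes — defined by □(□q → q)

The condition is shift-reflexivity. A defining modal formula is □(□q → q).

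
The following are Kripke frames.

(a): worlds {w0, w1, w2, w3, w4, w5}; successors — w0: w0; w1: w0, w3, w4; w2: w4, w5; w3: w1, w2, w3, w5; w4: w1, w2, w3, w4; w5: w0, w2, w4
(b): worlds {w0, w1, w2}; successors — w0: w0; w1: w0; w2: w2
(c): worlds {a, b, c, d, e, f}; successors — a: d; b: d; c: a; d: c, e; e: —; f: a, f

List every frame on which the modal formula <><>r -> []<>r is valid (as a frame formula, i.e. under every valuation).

(b)

Frame correspondent (Sahlqvist): forall x forall y forall z ((x R^2 y & xRz) -> exists w (y = w & zRw)) — i.e. a generalized confluence (Geach) condition.
(a): fails — w1R²w0, w1Rw3 but no w with w0=w and w3Rw.
(b): holds.
(c): fails — dR²a, dRe but no w with a=w and eRw.
Valid on: (b).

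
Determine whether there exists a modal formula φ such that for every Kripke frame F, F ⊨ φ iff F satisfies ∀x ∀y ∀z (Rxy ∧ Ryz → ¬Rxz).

No — not modally definable

If a class were modally definable it would be closed under surjective bounded morphisms (Goldblatt–Thomason).
The 3-cycle (worlds s,t,u with s→t→u→s) is intransitive. Mapping every world to a single reflexive point • is a surjective bounded morphism; the reflexive point is not intransitive (R••∧R•• but R••).
So the class is not modally definable.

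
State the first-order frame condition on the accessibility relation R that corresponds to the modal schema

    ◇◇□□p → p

∀x ∀y (xR²y → ∃w (yR²w ∧ x = w))

This is a Sahlqvist (Geach-type) schema ◇^2□^2p → □^0◇^0p.
Minimal-valuation argument: fix x; take any y with xR^2y and any z with xR^0z. Set V(p) to the set of worlds R-reachable from y in exactly 2 steps. Then □^2p holds at y, so the antecedent holds at x; validity forces ◇^0p at z, giving a w with zR^0w and yR^2w.
First-order correspondent: ∀x ∀y (xR²y → ∃w (yR²w ∧ x = w)).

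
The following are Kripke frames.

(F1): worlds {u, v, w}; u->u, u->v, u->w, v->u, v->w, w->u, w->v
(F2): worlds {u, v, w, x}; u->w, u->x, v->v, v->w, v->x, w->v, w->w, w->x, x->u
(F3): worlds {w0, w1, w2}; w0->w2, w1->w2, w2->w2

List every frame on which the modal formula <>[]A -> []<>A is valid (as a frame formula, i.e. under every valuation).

This is the axiom for convergence; its first-order frame correspondent is forall x forall y forall z (Rxy & Rxz -> exists w (Ryw & Rzw)).
(F1): ✓.
(F2): fails — Ruw and Rux but w and x have no common successor.
(F3): ✓.
Valid on: (F1), (F3).

(F1), (F3)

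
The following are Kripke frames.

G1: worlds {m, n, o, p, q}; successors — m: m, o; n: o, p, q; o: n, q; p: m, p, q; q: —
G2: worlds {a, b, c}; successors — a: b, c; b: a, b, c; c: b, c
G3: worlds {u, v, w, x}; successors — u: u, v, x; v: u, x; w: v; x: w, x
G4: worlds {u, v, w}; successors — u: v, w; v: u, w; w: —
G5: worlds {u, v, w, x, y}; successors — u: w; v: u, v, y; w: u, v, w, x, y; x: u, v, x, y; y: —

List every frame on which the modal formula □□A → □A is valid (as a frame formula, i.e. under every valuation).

G2, G5

The schema corresponds to density: ∀x ∀y (Rxy → ∃z (Rxz ∧ Rzy)).
G1: fails — Ron but no z with Roz and Rzn.
G2: holds.
G3: fails — Rwv but no z with Rwz and Rzv.
G4: fails — Ruv but no z with Ruz and Rzv.
G5: holds.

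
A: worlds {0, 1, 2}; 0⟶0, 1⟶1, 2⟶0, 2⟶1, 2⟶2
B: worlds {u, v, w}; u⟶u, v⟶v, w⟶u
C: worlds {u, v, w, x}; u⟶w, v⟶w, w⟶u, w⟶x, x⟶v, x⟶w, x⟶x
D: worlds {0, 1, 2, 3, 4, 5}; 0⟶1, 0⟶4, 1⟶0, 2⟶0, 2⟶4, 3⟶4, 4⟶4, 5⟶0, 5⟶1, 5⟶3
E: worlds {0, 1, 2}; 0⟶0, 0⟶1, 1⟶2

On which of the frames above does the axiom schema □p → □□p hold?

Frame correspondent (Sahlqvist): ∀x ∀y ∀z (Rxy ∧ Ryz → Rxz) — i.e. transitivity.
A: ✓.
B: ✓.
C: fails — Rxw and Rwu but not Rxu.
D: fails — R10 and R01 but not R11.
E: fails — R01 and R12 but not R02.

A, B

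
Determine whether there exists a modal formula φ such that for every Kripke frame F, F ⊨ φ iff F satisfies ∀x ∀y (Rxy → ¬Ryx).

Modal frame validity is preserved under surjective bounded morphisms.
The 3-cycle (worlds s,t,u with s→t→u→s) is asymmetric. Mapping every world to a single reflexive point • is a surjective bounded morphism, and the reflexive point is not asymmetric (R•• but asymmetry requires ¬R••).
Hence asymmetry is not modally definable.

No — not modally definable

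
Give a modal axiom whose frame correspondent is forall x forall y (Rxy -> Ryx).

s → □◇s

The condition is symmetry. The B schema s → □◇s defines it.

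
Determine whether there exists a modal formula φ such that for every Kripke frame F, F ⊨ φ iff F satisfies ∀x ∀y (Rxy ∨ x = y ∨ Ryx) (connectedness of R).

Any modally definable frame class is closed under disjoint unions.
Take 4 disjoint single-world reflexive frames: each is trivially connected, but their disjoint union has 4 worlds with no edge between distinct components, so it is not connected.
So the class is not modally definable.

No — not modally definable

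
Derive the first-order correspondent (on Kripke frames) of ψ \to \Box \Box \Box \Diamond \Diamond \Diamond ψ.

This is a Sahlqvist (Geach-type) schema ◇^0□^0ψ → □^3◇^3ψ.
Minimal-valuation argument: fix x; take any y with xR^0y and any z with xR^3z. Set V(ψ) to the set of worlds R-reachable from y in exactly 0 steps. Then □^0ψ holds at y, so the antecedent holds at x; validity forces ◇^3ψ at z, giving a w with zR^3w and yR^0w.
First-order correspondent: \forall x \forall z (x R^3 z \to \exists w (x = w \wedge z R^3 w)).

\forall x \forall z (x R^3 z \to \exists w (x = w \wedge z R^3 w))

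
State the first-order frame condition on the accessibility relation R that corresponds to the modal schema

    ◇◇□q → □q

∀x ∀y ∀z ((xR²y ∧ xRz) → ∃w (yRw ∧ z = w))

This is a Sahlqvist (Geach-type) schema ◇^2□^1q → □^1◇^0q.
First-order correspondent: ∀x ∀y ∀z ((xR²y ∧ xRz) → ∃w (yRw ∧ z = w)).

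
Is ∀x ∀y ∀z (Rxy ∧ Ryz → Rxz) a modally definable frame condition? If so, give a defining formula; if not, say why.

This is a Sahlqvist condition; the 4 axiom □q → □□q defines it.

Definable; □q → □□q defines it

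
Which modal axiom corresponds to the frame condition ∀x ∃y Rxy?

□s → ◇s

The condition is seriality. The D schema □s → ◇s defines it.
Suppose □s→◇s is valid. At any x set V(s)=W. Then □s at x, so ◇s at x, so x has a successor.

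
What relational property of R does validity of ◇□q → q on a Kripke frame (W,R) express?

symmetry

This schema is equivalent to the B axiom q → □◇q.
It corresponds to symmetry: ∀x ∀y (Rxy → Ryx).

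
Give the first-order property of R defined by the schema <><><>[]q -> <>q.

forall x forall y (x R^3 y -> exists w (yRw & xRw))

This is a Sahlqvist (Geach-type) schema ◇^3□^1q → □^0◇^1q.
First-order correspondent: forall x forall y (x R^3 y -> exists w (yRw & xRw)).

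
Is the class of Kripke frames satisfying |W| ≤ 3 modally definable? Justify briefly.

Not modally definable

Modal frame validity is preserved under disjoint unions.
Any modal formula valid on each of 4 disjoint one-world frames is valid on their disjoint union (validity is preserved under disjoint unions). Each one-world frame has |W|=1≤3, but the union has |W|=4.
So the class is not modally definable.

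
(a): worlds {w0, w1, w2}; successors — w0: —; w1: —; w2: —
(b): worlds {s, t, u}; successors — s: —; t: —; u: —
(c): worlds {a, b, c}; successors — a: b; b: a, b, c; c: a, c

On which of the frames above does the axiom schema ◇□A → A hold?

(a), (b)

The schema corresponds to symmetry: ∀x ∀y (Rxy → Ryx).
(a): condition met.
(b): condition met.
(c): fails — Rbc but not Rcb.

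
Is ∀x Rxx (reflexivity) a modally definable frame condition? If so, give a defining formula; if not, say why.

Yes, by □r → r

Yes: it is reflexivity, defined by the T schema □r → r.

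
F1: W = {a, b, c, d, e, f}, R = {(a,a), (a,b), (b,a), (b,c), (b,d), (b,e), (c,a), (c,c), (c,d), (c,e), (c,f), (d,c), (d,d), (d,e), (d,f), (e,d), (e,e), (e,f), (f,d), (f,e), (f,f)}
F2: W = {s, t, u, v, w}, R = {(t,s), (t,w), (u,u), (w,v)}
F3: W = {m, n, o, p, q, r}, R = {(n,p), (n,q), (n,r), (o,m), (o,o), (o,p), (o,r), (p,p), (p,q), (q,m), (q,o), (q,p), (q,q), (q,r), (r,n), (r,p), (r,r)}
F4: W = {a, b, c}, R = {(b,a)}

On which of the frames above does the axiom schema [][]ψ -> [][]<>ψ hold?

The schema corresponds to a generalized confluence (Geach) condition: forall x forall z (x R^2 z -> exists w (x R^2 w & zRw)).
F1: holds.
F2: fails — tR²v but no w* with tR²w* and vRw*.
F3: fails — nR²m but no w with nR²w and mRw.
F4: holds.
Valid on: F1, F4.

F1, F4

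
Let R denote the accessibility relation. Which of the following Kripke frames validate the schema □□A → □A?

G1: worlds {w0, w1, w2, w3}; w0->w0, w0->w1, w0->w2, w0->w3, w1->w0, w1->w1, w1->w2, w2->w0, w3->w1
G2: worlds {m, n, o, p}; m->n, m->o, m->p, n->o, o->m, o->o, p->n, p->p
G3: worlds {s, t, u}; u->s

G1, G2

The schema corresponds to density: ∀x ∀y (Rxy → ∃z (Rxz ∧ Rzy)).
G1: ✓.
G2: ✓.
G3: fails — Rus but no z with Ruz and Rzs.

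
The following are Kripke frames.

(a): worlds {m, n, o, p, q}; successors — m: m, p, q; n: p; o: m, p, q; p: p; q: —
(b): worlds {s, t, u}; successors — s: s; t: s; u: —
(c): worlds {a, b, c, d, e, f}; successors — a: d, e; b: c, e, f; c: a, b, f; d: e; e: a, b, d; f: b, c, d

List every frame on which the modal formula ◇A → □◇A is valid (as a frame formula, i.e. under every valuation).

This is the axiom for the Euclidean property; its first-order frame correspondent is ∀x ∀y ∀z (Rxy ∧ Rxz → Ryz).
(a): fails — Rmq and Rmq but not Rqq.
(b): holds.
(c): fails — Rae and Rae but not Ree.

(b)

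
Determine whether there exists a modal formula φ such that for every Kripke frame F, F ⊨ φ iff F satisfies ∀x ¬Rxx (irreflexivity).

Not definable by any modal formula

Any modally definable frame class is closed under surjective bounded morphisms.
The 4-cycle (worlds 0,1,2,3 with 0→1→2→3→0) is irreflexive, and the map sending every world to a single reflexive point • is a surjective bounded morphism (forth: every edge maps to (•,•); back: every world has a successor). So any modal formula valid on the 4-cycle is also valid on the reflexive point, which is not irreflexive.
So no modal formula (or set of formulas) defines exactly the irreflexive frames.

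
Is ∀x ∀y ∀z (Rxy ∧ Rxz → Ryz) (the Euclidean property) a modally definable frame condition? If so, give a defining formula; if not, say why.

The condition is the Euclidean property. A defining modal formula is ◇p → □◇p.
Suppose ◇p→□◇p is valid. Take Rxy, Rxz and set V(p)={y}. Then ◇p at x, so □◇p at x, so ◇p at z, so some w with Rzw has p; w=y, i.e. Rzy. By symmetry of the argument, Ryz.

Yes — defined by ◇p → □◇p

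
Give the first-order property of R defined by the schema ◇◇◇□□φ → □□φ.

∀x ∀y ∀z ((xR³y ∧ xR²z) → ∃w (yR²w ∧ z = w))

This is a Sahlqvist (Geach-type) schema ◇^3□^2φ → □^2◇^0φ.
Minimal-valuation argument: fix x; take any y with xR^3y and any z with xR^2z. Set V(φ) to the set of worlds R-reachable from y in exactly 2 steps. Then □^2φ holds at y, so the antecedent holds at x; validity forces ◇^0φ at z, giving a w with zR^0w and yR^2w.
First-order correspondent: ∀x ∀y ∀z ((xR³y ∧ xR²z) → ∃w (yR²w ∧ z = w)).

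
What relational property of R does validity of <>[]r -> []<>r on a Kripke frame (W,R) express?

Convergence

Suppose ◇□r→□◇r is valid. Take Rxy, Rxz and set V(r)={w : Ryw}. Then □r at y so ◇□r at x, so □◇r at x, so ◇r at z, giving w with Rzw and Ryw.
Conversely, on a frame with convergence the schema holds at every world under every valuation.
Frame condition: forall x forall y forall z (Rxy & Rxz -> exists w (Ryw & Rzw)).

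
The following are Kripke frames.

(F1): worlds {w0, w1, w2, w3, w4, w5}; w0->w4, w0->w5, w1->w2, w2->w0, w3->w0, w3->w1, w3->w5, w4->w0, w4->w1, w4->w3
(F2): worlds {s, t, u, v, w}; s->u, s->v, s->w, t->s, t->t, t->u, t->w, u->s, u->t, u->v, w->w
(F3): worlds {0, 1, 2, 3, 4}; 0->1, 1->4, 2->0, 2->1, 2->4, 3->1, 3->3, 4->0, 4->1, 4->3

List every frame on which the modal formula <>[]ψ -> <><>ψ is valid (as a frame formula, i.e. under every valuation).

The schema corresponds to a generalized confluence (Geach) condition: forall x forall y (xRy -> exists w (yRw & x R^2 w)).
(F1): fails — w0Rw5 but no w with w5Rw and w0R²w.
(F2): fails — sRv but no w* with vRw* and sR²w*.
(F3): condition met.

(F3)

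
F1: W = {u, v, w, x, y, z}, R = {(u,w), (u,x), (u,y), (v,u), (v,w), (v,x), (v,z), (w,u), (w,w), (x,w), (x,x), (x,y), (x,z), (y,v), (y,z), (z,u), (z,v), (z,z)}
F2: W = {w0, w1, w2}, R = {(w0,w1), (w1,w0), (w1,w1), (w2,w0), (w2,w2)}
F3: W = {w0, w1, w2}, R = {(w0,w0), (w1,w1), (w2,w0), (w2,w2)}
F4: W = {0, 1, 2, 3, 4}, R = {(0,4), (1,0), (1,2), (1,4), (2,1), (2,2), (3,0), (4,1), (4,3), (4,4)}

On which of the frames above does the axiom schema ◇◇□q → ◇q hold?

This is the axiom for a generalized confluence (Geach) condition; its first-order frame correspondent is ∀x ∀y (xR²y → ∃w (yRw ∧ xRw)).
F1: fails — uR²y but no t with yRt and uRt.
F2: fails — w2R²w0 but no w with w0Rw and w2Rw.
F3: condition met.
F4: fails — 0R²3 but no w with 3Rw and 0Rw.

F3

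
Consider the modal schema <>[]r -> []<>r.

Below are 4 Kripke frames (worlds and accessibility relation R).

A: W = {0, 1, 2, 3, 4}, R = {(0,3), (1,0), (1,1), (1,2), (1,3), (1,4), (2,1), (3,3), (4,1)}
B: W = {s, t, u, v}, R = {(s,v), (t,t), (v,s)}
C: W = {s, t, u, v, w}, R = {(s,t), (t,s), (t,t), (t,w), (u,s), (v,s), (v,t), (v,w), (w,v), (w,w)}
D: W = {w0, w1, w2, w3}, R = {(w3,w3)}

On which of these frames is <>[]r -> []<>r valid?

This is the axiom for convergence; its first-order frame correspondent is forall x forall y forall z (Rxy & Rxz -> exists w (Ryw & Rzw)).
A: fails — R10 and R12 but 0 and 2 have no common successor.
B: ✓.
C: fails — Rts and Rtw but s and w have no common successor.
D: ✓.
Valid on: B, D.

B, D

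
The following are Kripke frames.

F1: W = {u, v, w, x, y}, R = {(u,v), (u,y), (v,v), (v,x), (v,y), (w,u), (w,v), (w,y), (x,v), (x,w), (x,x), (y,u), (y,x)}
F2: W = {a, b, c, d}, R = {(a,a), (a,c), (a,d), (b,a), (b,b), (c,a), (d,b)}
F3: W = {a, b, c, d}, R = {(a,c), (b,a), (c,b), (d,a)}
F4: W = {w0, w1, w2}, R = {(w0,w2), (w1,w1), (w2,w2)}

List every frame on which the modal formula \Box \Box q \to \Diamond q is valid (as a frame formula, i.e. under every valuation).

F1, F2, F4

The schema corresponds to a generalized confluence (Geach) condition: \forall x \exists w (x R^2 w \wedge xRw).
F1: holds.
F2: holds.
F3: fails — at a but no w with aR²w and aRw.
F4: holds.
Valid on: F1, F2, F4.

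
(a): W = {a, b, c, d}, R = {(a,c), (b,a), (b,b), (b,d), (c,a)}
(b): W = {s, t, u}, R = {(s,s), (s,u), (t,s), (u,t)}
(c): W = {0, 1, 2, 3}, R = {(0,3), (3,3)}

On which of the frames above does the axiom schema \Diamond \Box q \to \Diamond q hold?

(c)

The schema corresponds to a generalized confluence (Geach) condition: \forall x \forall y (xRy \to \exists w (yRw \wedge xRw)).
(a): fails — aRc but no w with cRw and aRw.
(b): fails — sRu but no w with uRw and sRw.
(c): ✓.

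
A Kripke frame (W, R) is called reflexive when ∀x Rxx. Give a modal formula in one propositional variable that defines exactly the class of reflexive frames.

A defining formula is □q → q (the T axiom).
Suppose □q→q is valid. At any x set V(q)={w : Rxw}. Then □q holds at x, so q holds at x, i.e. Rxx.

□q → q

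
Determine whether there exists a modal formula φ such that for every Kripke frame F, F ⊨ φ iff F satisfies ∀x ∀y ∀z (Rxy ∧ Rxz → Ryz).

The condition is the Euclidean property. A defining modal formula is ◇p → □◇p.
Suppose ◇p→□◇p is valid. Take Rxy, Rxz and set V(p)={y}. Then ◇p at x, so □◇p at x, so ◇p at z, so some w with Rzw has p; w=y, i.e. Rzy. By symmetry of the argument, Ryz.

Yes — defined by ◇p → □◇p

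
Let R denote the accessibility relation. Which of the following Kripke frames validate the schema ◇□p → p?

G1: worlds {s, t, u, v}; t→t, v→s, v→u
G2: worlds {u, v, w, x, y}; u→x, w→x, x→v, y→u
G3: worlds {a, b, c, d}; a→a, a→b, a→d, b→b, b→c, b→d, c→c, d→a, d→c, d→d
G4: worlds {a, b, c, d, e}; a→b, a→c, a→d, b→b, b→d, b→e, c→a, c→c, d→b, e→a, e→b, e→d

Frame correspondent (Sahlqvist): ∀x ∀y (Rxy → Ryx) — i.e. symmetry.
G1: fails — Rvu but not Ruv.
G2: fails — Ryu but not Ruy.
G3: fails — Rbc but not Rcb.
G4: fails — Rea but not Rae.

none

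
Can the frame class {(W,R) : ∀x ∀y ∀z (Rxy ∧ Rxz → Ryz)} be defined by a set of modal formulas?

The condition is the Euclidean property. A defining modal formula is ◇r → □◇r.
Suppose ◇r→□◇r is valid. Take Rxy, Rxz and set V(r)={y}. Then ◇r at x, so □◇r at x, so ◇r at z, so some w with Rzw has r; w=y, i.e. Rzy. By symmetry of the argument, Ryz.

Yes, by ◇r → □◇r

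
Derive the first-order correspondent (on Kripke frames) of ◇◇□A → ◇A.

∀x ∀y (xR²y → ∃w (yRw ∧ xRw))

This is a Sahlqvist (Geach-type) schema ◇^2□^1A → □^0◇^1A.
First-order correspondent: ∀x ∀y (xR²y → ∃w (yRw ∧ xRw)).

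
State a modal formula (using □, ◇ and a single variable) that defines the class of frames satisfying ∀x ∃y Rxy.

□p → ◇p

A defining formula is □p → ◇p (the D axiom).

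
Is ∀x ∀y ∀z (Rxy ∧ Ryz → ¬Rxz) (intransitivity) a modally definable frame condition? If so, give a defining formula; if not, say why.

Not modally definable

Any modally definable frame class is closed under surjective bounded morphisms.
The 7-cycle (worlds w0,w1,w2,w3,w4,w5,w6 with w0→w1→w2→w3→w4→w5→w6→w0) is intransitive. Mapping every world to a single reflexive point • is a surjective bounded morphism; the reflexive point is not intransitive (R••∧R•• but R••).
So no modal formula (or set of formulas) defines exactly the intransitive frames.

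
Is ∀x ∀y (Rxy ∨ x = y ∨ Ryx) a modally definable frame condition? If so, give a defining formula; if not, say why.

If a class were modally definable it would be closed under disjoint unions (Goldblatt–Thomason).
Take 2 disjoint single-world reflexive frames: each is trivially connected, but their disjoint union has 2 worlds with no edge between distinct components, so it is not connected.
Hence connectedness of R is not modally definable.

No — not modally definable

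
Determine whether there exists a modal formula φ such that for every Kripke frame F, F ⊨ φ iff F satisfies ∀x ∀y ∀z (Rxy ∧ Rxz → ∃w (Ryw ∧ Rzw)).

Yes: it is convergence, defined by the .2 schema ◇□q → □◇q.

Yes, by ◇□q → □◇q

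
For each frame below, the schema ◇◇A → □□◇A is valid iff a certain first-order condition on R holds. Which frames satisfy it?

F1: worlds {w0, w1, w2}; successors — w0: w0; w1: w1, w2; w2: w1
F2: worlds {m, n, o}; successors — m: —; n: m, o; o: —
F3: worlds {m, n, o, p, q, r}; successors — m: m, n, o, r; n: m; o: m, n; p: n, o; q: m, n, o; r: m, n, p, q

The schema corresponds to a generalized confluence (Geach) condition: ∀x ∀y ∀z ((xR²y ∧ xR²z) → ∃w (y = w ∧ zRw)).
F1: fails — w1R²w2, w1R²w2 but no w with w2=w and w2Rw.
F2: ✓.
F3: fails — mR²m, mR²p but no w with m=w and pRw.

F2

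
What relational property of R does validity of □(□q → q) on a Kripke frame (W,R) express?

This schema is the T□ axiom.
It corresponds to shift-reflexivity: ∀x ∀y (Rxy → Ryy).

shift-reflexivity: ∀x ∀y (Rxy → Ryy)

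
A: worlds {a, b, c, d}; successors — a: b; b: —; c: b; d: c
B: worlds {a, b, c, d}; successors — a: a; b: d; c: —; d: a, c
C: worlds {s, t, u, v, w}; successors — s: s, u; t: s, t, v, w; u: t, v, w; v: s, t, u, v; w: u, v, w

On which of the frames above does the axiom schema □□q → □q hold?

Frame correspondent (Sahlqvist): ∀x ∀y (Rxy → ∃z (Rxz ∧ Rzy)) — i.e. density.
A: fails — Rab but no z with Raz and Rzb.
B: fails — Rdc but no z with Rdz and Rzc.
C: satisfies the condition.

C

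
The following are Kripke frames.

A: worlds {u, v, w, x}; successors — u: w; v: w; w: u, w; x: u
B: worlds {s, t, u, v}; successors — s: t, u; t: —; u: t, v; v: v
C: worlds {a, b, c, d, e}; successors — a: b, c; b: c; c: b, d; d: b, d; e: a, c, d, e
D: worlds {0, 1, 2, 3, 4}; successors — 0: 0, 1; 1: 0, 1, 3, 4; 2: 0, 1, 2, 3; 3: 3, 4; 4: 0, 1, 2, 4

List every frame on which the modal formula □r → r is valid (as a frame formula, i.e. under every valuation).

The schema corresponds to reflexivity: ∀x Rxx.
A: fails — world u does not see itself.
B: fails — world s does not see itself.
C: fails — world a does not see itself.
D: condition met.
Valid on: D.

D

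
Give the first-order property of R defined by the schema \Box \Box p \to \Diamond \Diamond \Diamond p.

This is a Sahlqvist (Geach-type) schema ◇^0□^2p → □^0◇^3p.
First-order correspondent: \forall x \exists w (x R^2 w \wedge x R^3 w).

\forall x \exists w (x R^2 w \wedge x R^3 w)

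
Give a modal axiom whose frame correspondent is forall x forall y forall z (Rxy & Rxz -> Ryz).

The condition is the Euclidean property. The 5 schema ◇s → □◇s defines it.

◇s → □◇s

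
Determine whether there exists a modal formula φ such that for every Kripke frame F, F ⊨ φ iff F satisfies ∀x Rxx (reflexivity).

This is a Sahlqvist condition; the T axiom □r → r defines it.

Definable; □r → r defines it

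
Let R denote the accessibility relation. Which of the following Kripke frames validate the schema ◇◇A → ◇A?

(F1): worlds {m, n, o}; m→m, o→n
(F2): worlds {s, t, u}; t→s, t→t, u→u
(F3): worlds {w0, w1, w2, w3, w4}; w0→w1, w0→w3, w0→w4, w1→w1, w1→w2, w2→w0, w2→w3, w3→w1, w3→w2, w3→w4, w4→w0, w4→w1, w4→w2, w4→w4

(F1), (F2)

The schema corresponds to a generalized confluence (Geach) condition: ∀x ∀y (xR²y → ∃w (y = w ∧ xRw)).
(F1): holds.
(F2): holds.
(F3): fails — w0R²w0 but no w with w0=w and w0Rw.
Valid on: (F1), (F2).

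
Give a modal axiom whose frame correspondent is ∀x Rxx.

□p → p

The condition is reflexivity. The T schema □p → p defines it.
Suppose □p→p is valid. At any x set V(p)={w : Rxw}. Then □p holds at x, so p holds at x, i.e. Rxx.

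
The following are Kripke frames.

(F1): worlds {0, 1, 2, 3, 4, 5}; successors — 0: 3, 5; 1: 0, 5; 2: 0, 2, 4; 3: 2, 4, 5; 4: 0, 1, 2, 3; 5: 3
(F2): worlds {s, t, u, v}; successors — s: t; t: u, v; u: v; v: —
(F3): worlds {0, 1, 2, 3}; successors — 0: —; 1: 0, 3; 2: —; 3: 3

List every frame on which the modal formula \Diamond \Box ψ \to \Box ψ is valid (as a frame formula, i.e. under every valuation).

none

The schema corresponds to the Euclidean property: \forall x \forall y \forall z (Rxy \wedge Rxz \to Ryz).
(F1): fails — R03 and R03 but not R33.
(F2): fails — Rst and Rst but not Rtt.
(F3): fails — R10 and R10 but not R00.
Valid on no frame.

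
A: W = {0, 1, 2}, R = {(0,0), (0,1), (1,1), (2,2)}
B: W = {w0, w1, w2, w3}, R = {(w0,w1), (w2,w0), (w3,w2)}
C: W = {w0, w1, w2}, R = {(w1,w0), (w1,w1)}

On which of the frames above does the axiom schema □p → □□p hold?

The schema corresponds to transitivity: ∀x ∀y ∀z (Rxy ∧ Ryz → Rxz).
A: condition met.
B: fails — Rw3w2 and Rw2w0 but not Rw3w0.
C: condition met.
Valid on: A, C.

A, C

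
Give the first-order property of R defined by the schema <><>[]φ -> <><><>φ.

forall x forall y (x R^2 y -> exists w (yRw & x R^3 w))

This is a Sahlqvist (Geach-type) schema ◇^2□^1φ → □^0◇^3φ.
First-order correspondent: forall x forall y (x R^2 y -> exists w (yRw & x R^3 w)).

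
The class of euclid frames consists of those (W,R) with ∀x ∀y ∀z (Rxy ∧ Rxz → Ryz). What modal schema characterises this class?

The condition is the Euclidean property. The 5 schema ◇q → □◇q defines it.

◇q → □◇q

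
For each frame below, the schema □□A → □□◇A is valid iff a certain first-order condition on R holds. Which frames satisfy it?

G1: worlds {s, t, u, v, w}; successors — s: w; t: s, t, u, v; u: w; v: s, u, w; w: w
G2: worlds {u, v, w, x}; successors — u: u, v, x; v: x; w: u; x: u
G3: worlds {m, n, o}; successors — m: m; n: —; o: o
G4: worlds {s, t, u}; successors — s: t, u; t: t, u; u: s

This is the axiom for a generalized confluence (Geach) condition; its first-order frame correspondent is ∀x ∀z (xR²z → ∃w (xR²w ∧ zRw)).
G1: ✓.
G2: ✓.
G3: ✓.
G4: fails — uR²u but no w with uR²w and uRw.
Valid on: G1, G2, G3.

G1, G2, G3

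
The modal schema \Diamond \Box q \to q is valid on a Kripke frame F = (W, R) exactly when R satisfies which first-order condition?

symmetry: \forall x \forall y (Rxy \to Ryx)

This is a form of the B axiom.
It corresponds to symmetry: \forall x \forall y (Rxy \to Ryx).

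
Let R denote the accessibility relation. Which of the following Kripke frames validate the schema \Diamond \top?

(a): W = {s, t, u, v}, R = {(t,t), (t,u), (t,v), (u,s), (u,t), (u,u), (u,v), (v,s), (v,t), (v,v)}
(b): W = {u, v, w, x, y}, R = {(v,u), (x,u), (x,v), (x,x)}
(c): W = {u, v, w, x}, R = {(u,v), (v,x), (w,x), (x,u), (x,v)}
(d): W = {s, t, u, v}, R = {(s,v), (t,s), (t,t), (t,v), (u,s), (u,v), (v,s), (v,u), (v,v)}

This is the axiom for seriality; its first-order frame correspondent is \forall x \exists y Rxy.
(a): fails — world s has no successor.
(b): fails — world u has no successor.
(c): condition met.
(d): condition met.

(c), (d)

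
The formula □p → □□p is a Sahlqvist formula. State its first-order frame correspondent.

transitivity: ∀x ∀y ∀z (Rxy ∧ Ryz → Rxz)

This is the 4 axiom.
Its frame correspondent is transitivity — ∀x ∀y ∀z (Rxy ∧ Ryz → Rxz).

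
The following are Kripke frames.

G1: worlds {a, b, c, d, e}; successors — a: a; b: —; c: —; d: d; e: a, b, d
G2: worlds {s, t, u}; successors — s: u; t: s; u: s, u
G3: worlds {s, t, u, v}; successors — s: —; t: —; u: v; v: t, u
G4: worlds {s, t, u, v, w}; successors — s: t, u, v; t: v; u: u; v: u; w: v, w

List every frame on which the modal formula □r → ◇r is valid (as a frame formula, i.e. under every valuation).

Frame correspondent (Sahlqvist): ∀x ∃y Rxy — i.e. seriality.
G1: fails — world b has no successor.
G2: condition met.
G3: fails — world s has no successor.
G4: condition met.
Valid on: G2, G4.

G2, G4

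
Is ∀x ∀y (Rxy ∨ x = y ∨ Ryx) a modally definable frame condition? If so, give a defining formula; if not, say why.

Modal frame validity is preserved under disjoint unions.
Take 2 disjoint single-world reflexive frames: each is trivially connected, but their disjoint union has 2 worlds with no edge between distinct components, so it is not connected.
So no modal formula (or set of formulas) defines exactly the connected frames.

Not definable by any modal formula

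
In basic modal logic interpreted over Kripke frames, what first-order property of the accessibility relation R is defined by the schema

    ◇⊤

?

seriality: ∀x ∃y Rxy

This schema is equivalent to the D axiom □r → ◇r.
It corresponds to seriality: ∀x ∃y Rxy.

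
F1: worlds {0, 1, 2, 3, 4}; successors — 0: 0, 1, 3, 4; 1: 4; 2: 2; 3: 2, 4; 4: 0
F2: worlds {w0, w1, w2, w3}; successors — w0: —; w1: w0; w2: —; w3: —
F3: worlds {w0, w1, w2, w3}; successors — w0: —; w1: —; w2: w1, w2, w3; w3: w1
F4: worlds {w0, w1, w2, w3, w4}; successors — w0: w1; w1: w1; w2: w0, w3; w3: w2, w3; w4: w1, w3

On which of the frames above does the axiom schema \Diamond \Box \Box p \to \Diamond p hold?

F1

Frame correspondent (Sahlqvist): \forall x \forall y (xRy \to \exists w (y R^2 w \wedge xRw)) — i.e. a generalized confluence (Geach) condition.
F1: ✓.
F2: fails — w1Rw0 but no w with w0R²w and w1Rw.
F3: fails — w2Rw1 but no w with w1R²w and w2Rw.
F4: fails — w2Rw0 but no w with w0R²w and w2Rw.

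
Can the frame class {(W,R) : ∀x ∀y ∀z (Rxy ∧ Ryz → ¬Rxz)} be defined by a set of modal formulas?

Any modally definable frame class is closed under surjective bounded morphisms.
The 5-cycle (worlds 0,1,2,3,4 with 0→1→2→3→4→0) is intransitive. Mapping every world to a single reflexive point • is a surjective bounded morphism; the reflexive point is not intransitive (R••∧R•• but R••).
So the class is not modally definable.

Not modally definable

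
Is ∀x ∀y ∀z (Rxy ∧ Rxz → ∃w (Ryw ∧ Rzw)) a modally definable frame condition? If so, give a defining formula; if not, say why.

Yes, by ◇□r → □◇r

The condition is convergence. A defining modal formula is ◇□r → □◇r.
Suppose ◇□r→□◇r is valid. Take Rxy, Rxz and set V(r)={w : Ryw}. Then □r at y so ◇□r at x, so □◇r at x, so ◇r at z, giving w with Rzw and Ryw.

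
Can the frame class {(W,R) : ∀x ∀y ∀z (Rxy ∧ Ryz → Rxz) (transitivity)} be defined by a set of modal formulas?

Definable; □p → □□p defines it

Yes: it is transitivity, defined by the 4 schema □p → □□p.
Suppose □p→□□p is valid. Take Rxy, Ryz and set V(p)={w : Rxw}. Then □p at x, so □□p at x, so □p at y, so p at z, i.e. Rxz.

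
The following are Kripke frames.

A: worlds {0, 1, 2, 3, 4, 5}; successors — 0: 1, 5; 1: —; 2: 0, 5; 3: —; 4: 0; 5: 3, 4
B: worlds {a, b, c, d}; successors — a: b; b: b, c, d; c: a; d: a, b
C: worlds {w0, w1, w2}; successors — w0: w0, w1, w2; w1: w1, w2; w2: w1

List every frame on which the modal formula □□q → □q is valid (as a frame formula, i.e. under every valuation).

C

This is the axiom for density; its first-order frame correspondent is ∀x ∀y (Rxy → ∃z (Rxz ∧ Rzy)).
A: fails — R53 but no z with R5z and Rz3.
B: fails — Rca but no z with Rcz and Rza.
C: satisfies the condition.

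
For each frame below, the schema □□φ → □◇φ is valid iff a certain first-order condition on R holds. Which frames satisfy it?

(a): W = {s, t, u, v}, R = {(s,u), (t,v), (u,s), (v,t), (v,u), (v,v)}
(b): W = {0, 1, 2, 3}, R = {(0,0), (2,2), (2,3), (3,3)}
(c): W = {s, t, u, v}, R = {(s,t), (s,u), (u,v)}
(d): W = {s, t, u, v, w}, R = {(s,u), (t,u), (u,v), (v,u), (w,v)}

(a), (b), (d)

Frame correspondent (Sahlqvist): ∀x ∀z (xRz → ∃w (xR²w ∧ zRw)) — i.e. a generalized confluence (Geach) condition.
(a): condition met.
(b): condition met.
(c): fails — sRt but no w with sR²w and tRw.
(d): condition met.
Valid on: (a), (b), (d).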